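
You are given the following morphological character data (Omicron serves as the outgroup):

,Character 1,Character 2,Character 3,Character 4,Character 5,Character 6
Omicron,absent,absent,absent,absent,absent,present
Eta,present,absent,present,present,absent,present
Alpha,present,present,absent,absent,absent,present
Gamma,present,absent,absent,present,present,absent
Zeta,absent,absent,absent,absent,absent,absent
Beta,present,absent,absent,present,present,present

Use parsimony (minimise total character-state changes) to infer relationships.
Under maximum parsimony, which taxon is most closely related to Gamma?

Character polarity is set by the outgroup: the derived state is whichever differs from the outgroup's state, so for Character 6 the derived state is 'absent', and for the remaining characters it is 'present'.
Character 1: derived state 'present' in Alpha, Beta, Eta, and Gamma only — synapomorphy for {Alpha, Beta, Eta, Gamma}.
Character 2 (derived state 'present') is unique to Alpha (autapomorphy; uninformative for grouping).
Character 3: derived state 'present' in Eta only — an autapomorphy, so it tells us nothing about relationships among taxa.
Character 4 (derived state 'present') is shared by Beta, Eta, and Gamma — a synapomorphy uniting that clade.
Character 5: derived state 'present' in Beta and Gamma only — synapomorphy for {Beta, Gamma}.
Character 6 groups Gamma and Zeta, which is incompatible with the clades supported by the remaining characters; treating it as convergent (homoplasy) costs fewer steps than any alternative tree.
Most parsimonious ingroup topology: (((Eta,(Gamma,Beta)),Alpha),Zeta).
Gamma and Beta form a cherry on this tree, so they are sister taxa.

Beta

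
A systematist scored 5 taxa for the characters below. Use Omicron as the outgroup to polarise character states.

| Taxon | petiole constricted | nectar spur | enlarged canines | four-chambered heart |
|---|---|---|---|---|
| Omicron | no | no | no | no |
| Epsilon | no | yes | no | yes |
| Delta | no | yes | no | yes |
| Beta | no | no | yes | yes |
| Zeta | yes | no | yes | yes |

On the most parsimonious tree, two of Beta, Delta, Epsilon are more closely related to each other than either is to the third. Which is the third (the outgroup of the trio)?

The outgroup has state 'no' for every character, so 'yes' is the derived state throughout.
petiole constricted (derived state 'yes') is unique to Zeta (autapomorphy; uninformative for grouping).
nectar spur: derived state 'yes' in Delta and Epsilon only — synapomorphy for {Delta, Epsilon}.
enlarged canines: derived state 'yes' in Beta and Zeta only — synapomorphy for {Beta, Zeta}.
All ingroup taxa share the derived state 'yes' for four-chambered heart; it defines the ingroup but does not resolve relationships within it.
Most parsimonious ingroup topology: ((Epsilon,Delta),(Beta,Zeta)).
Epsilon and Delta share a more recent common ancestor with each other than either does with Beta, so Beta is the least closely related of the three.

Beta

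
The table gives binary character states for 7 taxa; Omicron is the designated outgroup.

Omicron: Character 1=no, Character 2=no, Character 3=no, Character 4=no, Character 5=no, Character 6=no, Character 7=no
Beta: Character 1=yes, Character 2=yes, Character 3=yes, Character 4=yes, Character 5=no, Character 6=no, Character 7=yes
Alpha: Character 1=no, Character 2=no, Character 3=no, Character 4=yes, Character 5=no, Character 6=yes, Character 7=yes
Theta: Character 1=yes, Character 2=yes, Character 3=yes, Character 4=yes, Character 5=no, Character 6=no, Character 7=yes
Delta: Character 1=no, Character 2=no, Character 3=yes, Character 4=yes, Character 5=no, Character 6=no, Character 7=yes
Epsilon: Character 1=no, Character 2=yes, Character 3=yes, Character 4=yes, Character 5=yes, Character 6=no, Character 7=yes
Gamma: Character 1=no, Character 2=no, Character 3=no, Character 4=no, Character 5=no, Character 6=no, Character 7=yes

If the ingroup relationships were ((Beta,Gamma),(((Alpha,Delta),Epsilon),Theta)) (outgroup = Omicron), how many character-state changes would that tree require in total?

13

Map each character onto ((Beta,Gamma),(((Alpha,Delta),Epsilon),Theta)) (rooted by Omicron) and count the minimum state changes it requires (Fitch parsimony):
Character 1: 2; Character 2: 3; Character 3: 3; Character 4: 2; Character 5: 1; Character 6: 1; Character 7: 1.
Total tree length = 13.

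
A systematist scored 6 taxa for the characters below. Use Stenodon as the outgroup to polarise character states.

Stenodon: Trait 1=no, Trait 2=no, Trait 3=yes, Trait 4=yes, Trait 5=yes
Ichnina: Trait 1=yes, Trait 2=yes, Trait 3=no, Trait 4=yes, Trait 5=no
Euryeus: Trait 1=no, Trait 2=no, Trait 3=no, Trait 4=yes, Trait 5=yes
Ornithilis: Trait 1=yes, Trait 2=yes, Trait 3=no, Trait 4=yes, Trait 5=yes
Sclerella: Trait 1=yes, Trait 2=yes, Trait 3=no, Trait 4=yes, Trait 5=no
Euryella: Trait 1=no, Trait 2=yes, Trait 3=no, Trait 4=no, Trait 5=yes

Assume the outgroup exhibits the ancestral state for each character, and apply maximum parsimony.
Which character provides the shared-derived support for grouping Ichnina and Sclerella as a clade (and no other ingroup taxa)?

Trait 5

Character polarity is set by the outgroup: the derived state is whichever differs from the outgroup's state, so for Trait 3, Trait 4, Trait 5 the derived state is 'no', and for the remaining characters it is 'yes'.
Trait 1: derived state 'yes' in Ichnina, Ornithilis, and Sclerella only — synapomorphy for {Ichnina, Ornithilis, Sclerella}.
Trait 2 (derived state 'yes') is shared by Euryella, Ichnina, Ornithilis, and Sclerella — a synapomorphy uniting that clade.
Trait 3 (derived state 'no') is shared by all ingroup taxa — unites the whole ingroup.
Trait 4 (derived state 'no') is unique to Euryella (autapomorphy; uninformative for grouping).
Trait 5: derived state 'no' in Ichnina and Sclerella only — synapomorphy for {Ichnina, Sclerella}.
Most parsimonious ingroup topology: ((((Ichnina,Sclerella),Ornithilis),Euryella),Euryeus).
The clade {Ichnina, Sclerella} is supported by Trait 5: its derived state 'no' occurs in exactly those taxa and in no other taxon (including the outgroup).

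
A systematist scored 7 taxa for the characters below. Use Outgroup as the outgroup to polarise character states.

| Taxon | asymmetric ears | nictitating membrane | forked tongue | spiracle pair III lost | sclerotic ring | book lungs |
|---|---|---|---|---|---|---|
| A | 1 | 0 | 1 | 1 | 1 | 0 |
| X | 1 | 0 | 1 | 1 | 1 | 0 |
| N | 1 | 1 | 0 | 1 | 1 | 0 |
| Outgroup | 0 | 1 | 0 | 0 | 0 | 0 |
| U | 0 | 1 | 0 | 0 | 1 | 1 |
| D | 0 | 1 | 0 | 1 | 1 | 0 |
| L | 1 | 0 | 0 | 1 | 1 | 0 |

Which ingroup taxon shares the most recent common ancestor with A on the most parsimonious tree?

X

Character polarity is set by the outgroup: the derived state is whichever differs from the outgroup's state, so for nictitating membrane the derived state is '0', and for the remaining characters it is '1'.
asymmetric ears (derived state '1') is shared by A, L, N, and X — a synapomorphy uniting that clade.
nictitating membrane (derived state '0') is shared by A, L, and X — a synapomorphy uniting that clade.
forked tongue: derived state '1' in A and X only — synapomorphy for {A, X}.
Only A, D, L, N, and X show the derived state '1' for spiracle pair III lost, supporting them as a clade.
All ingroup taxa share the derived state '1' for sclerotic ring; it defines the ingroup but does not resolve relationships within it.
book lungs (derived state '1') is unique to U (autapomorphy; uninformative for grouping).
Most parsimonious ingroup topology: ((D,(((A,X),L),N)),U).
A and X form a cherry on this tree, so they are sister taxa.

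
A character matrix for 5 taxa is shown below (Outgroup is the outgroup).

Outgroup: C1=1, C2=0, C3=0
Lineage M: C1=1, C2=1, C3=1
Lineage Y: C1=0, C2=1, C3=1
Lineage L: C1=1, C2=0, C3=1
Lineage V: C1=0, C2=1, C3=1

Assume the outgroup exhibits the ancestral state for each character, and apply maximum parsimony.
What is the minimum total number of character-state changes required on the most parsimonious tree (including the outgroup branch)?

3

Character polarity is set by the outgroup: the derived state is whichever differs from the outgroup's state, so for C1 the derived state is '0', and for the remaining characters it is '1'.
Only Lineage V and Lineage Y show the derived state '0' for C1, supporting them as a clade.
C2 (derived state '1') is shared by Lineage M, Lineage V, and Lineage Y — a synapomorphy uniting that clade.
C3 (derived state '1') is shared by all ingroup taxa — unites the whole ingroup.
Most parsimonious ingroup topology: ((Lineage M,(Lineage Y,Lineage V)),Lineage L).
Changes per character on this tree: C1: 1; C2: 1; C3: 1.
Total = 3.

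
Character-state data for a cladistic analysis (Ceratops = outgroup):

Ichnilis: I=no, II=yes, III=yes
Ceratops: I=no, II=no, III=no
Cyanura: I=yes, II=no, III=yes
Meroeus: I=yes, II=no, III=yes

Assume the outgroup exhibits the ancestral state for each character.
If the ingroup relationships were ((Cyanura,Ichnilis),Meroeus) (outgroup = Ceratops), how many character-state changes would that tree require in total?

4

Map each character onto ((Cyanura,Ichnilis),Meroeus) (rooted by Ceratops) and count the minimum state changes it requires (Fitch parsimony):
I: 2; II: 1; III: 1.
Total tree length = 4.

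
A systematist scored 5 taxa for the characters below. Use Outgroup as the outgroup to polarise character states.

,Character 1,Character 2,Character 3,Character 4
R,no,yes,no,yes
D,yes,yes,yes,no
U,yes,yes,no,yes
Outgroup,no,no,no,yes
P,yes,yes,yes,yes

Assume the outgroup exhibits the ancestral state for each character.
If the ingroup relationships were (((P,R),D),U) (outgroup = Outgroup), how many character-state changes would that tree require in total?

6

Map each character onto (((P,R),D),U) (rooted by Outgroup) and count the minimum state changes it requires (Fitch parsimony):
Character 1: 2; Character 2: 1; Character 3: 2; Character 4: 1.
Total tree length = 6.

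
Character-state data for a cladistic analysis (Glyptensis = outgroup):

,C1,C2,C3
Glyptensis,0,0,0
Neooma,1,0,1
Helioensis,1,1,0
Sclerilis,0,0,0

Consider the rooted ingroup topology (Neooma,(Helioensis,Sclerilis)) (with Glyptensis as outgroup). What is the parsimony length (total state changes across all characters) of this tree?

4

Map each character onto (Neooma,(Helioensis,Sclerilis)) (rooted by Glyptensis) and count the minimum state changes it requires (Fitch parsimony):
C1: 2; C2: 1; C3: 1.
Total tree length = 4.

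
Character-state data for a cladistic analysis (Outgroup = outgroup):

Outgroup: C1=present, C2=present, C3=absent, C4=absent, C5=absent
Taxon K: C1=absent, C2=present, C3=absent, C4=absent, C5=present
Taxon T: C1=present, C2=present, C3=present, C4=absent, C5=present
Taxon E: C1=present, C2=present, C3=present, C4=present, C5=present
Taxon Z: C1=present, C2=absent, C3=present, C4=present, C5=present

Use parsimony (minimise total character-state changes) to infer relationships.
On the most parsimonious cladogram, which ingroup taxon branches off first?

Taxon K

Character polarity is set by the outgroup: the derived state is whichever differs from the outgroup's state, so for C1, C2 the derived state is 'absent', and for the remaining characters it is 'present'.
C1 (derived state 'absent') is unique to Taxon K (autapomorphy; uninformative for grouping).
C2: derived state 'absent' in Taxon Z only — an autapomorphy, so it tells us nothing about relationships among taxa.
C3 (derived state 'present') is shared by Taxon E, Taxon T, and Taxon Z — a synapomorphy uniting that clade.
C4 (derived state 'present') is shared by Taxon E and Taxon Z — a synapomorphy uniting that clade.
All ingroup taxa share the derived state 'present' for C5; it defines the ingroup but does not resolve relationships within it.
Most parsimonious ingroup topology: (Taxon K,(Taxon T,(Taxon E,Taxon Z))).
Taxon K is sister to the clade containing all other ingroup taxa, so it is the earliest-diverging (most basal) ingroup lineage.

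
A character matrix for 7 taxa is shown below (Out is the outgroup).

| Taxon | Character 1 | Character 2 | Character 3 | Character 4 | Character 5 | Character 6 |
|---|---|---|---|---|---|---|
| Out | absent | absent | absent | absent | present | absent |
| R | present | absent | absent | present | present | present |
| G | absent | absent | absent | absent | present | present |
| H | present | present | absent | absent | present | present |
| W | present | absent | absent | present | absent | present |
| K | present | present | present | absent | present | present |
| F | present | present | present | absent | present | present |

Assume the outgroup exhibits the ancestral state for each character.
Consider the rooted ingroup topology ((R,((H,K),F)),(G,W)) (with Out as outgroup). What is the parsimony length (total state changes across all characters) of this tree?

Map each character onto ((R,((H,K),F)),(G,W)) (rooted by Out) and count the minimum state changes it requires (Fitch parsimony):
Character 1: 2; Character 2: 1; Character 3: 2; Character 4: 2; Character 5: 1; Character 6: 1.
Total tree length = 9.

9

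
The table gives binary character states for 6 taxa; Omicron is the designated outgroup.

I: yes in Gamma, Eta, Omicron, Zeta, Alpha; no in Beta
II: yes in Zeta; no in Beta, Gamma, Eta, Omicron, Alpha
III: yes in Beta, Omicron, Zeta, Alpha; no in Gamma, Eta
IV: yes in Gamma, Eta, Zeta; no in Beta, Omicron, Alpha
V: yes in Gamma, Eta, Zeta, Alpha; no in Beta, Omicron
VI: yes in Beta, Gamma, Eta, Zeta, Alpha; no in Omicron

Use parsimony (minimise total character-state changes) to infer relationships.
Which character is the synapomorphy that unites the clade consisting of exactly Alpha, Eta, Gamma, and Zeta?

V

Character polarity is set by the outgroup: the derived state is whichever differs from the outgroup's state, so for I, III the derived state is 'no', and for the remaining characters it is 'yes'.
I (derived state 'no') is unique to Beta (autapomorphy; uninformative for grouping).
II: derived state 'yes' in Zeta only — an autapomorphy, so it tells us nothing about relationships among taxa.
III (derived state 'no') is shared by Eta and Gamma — a synapomorphy uniting that clade.
Only Eta, Gamma, and Zeta show the derived state 'yes' for IV, supporting them as a clade.
Only Alpha, Eta, Gamma, and Zeta show the derived state 'yes' for V, supporting them as a clade.
All ingroup taxa share the derived state 'yes' for VI; it defines the ingroup but does not resolve relationships within it.
Most parsimonious ingroup topology: ((((Eta,Gamma),Zeta),Alpha),Beta).
The clade {Alpha, Eta, Gamma, Zeta} is supported by V: its derived state 'yes' occurs in exactly those taxa and in no other taxon (including the outgroup).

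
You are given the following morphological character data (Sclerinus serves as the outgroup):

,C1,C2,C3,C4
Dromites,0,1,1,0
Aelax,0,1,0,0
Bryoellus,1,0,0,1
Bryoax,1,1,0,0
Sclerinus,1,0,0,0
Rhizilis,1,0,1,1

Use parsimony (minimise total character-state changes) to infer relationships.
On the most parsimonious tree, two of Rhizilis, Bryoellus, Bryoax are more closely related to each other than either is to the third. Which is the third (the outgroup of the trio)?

Character polarity is set by the outgroup: the derived state is whichever differs from the outgroup's state, so for C1 the derived state is '0', and for the remaining characters it is '1'.
C1 (derived state '0') is shared by Aelax and Dromites — a synapomorphy uniting that clade.
Only Aelax, Bryoax, and Dromites show the derived state '1' for C2, supporting them as a clade.
C3 (state '1') occurs in Dromites and Rhizilis but conflicts with the nesting implied by the other characters — most parsimoniously interpreted as homoplasy.
Only Bryoellus and Rhizilis show the derived state '1' for C4, supporting them as a clade.
Most parsimonious ingroup topology: ((Bryoellus,Rhizilis),((Dromites,Aelax),Bryoax)).
Bryoellus and Rhizilis share a more recent common ancestor with each other than either does with Bryoax, so Bryoax is the least closely related of the three.

Bryoax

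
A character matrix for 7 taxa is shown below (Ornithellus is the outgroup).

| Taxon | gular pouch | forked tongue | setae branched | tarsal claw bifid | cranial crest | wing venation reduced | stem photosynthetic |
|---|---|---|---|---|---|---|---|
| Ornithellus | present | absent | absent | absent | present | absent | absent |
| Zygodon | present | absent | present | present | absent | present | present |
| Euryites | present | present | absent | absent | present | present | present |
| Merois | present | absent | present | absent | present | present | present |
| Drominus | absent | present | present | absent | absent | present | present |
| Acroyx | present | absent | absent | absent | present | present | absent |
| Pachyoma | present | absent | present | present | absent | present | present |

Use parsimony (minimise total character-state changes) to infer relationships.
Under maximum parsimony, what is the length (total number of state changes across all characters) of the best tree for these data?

Character polarity is set by the outgroup: the derived state is whichever differs from the outgroup's state, so for gular pouch, cranial crest the derived state is 'absent', and for the remaining characters it is 'present'.
gular pouch: derived state 'absent' in Drominus only — an autapomorphy, so it tells us nothing about relationships among taxa.
forked tongue (state 'present') occurs in Drominus and Euryites but conflicts with the nesting implied by the other characters — most parsimoniously interpreted as homoplasy.
setae branched (derived state 'present') is shared by Drominus, Merois, Pachyoma, and Zygodon — a synapomorphy uniting that clade.
Only Pachyoma and Zygodon show the derived state 'present' for tarsal claw bifid, supporting them as a clade.
Only Drominus, Pachyoma, and Zygodon show the derived state 'absent' for cranial crest, supporting them as a clade.
All ingroup taxa share the derived state 'present' for wing venation reduced; it defines the ingroup but does not resolve relationships within it.
stem photosynthetic (derived state 'present') is shared by Drominus, Euryites, Merois, Pachyoma, and Zygodon — a synapomorphy uniting that clade.
Most parsimonious ingroup topology: (((((Zygodon,Pachyoma),Drominus),Merois),Euryites),Acroyx).
Changes per character on this tree: gular pouch: 1; forked tongue: 2; setae branched: 1; tarsal claw bifid: 1; cranial crest: 1; wing venation reduced: 1; stem photosynthetic: 1.
Total = 8.

8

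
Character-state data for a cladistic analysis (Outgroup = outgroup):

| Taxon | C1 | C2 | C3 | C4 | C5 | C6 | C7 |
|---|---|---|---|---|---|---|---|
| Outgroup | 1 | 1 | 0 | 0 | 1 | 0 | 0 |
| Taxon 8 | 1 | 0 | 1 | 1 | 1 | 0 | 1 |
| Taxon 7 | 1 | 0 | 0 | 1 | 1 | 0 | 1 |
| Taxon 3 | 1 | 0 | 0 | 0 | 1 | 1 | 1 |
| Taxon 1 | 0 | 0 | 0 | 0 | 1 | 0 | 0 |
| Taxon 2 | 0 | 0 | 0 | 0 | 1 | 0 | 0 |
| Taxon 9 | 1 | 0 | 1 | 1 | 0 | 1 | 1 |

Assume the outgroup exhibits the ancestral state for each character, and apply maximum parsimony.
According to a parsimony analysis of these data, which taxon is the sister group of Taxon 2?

Taxon 1

Character polarity is set by the outgroup: the derived state is whichever differs from the outgroup's state, so for C1, C2, C5 the derived state is '0', and for the remaining characters it is '1'.
C1 (derived state '0') is shared by Taxon 1 and Taxon 2 — a synapomorphy uniting that clade.
All ingroup taxa share the derived state '0' for C2; it defines the ingroup but does not resolve relationships within it.
C3 (derived state '1') is shared by Taxon 8 and Taxon 9 — a synapomorphy uniting that clade.
C4: derived state '1' in Taxon 7, Taxon 8, and Taxon 9 only — synapomorphy for {Taxon 7, Taxon 8, Taxon 9}.
C5: derived state '0' in Taxon 9 only — an autapomorphy, so it tells us nothing about relationships among taxa.
C6 (state '1') occurs in Taxon 3 and Taxon 9 but conflicts with the nesting implied by the other characters — most parsimoniously interpreted as homoplasy.
C7: derived state '1' in Taxon 3, Taxon 7, Taxon 8, and Taxon 9 only — synapomorphy for {Taxon 3, Taxon 7, Taxon 8, Taxon 9}.
Most parsimonious ingroup topology: ((((Taxon 8,Taxon 9),Taxon 7),Taxon 3),(Taxon 1,Taxon 2)).
Taxon 2 and Taxon 1 form a cherry on this tree, so they are sister taxa.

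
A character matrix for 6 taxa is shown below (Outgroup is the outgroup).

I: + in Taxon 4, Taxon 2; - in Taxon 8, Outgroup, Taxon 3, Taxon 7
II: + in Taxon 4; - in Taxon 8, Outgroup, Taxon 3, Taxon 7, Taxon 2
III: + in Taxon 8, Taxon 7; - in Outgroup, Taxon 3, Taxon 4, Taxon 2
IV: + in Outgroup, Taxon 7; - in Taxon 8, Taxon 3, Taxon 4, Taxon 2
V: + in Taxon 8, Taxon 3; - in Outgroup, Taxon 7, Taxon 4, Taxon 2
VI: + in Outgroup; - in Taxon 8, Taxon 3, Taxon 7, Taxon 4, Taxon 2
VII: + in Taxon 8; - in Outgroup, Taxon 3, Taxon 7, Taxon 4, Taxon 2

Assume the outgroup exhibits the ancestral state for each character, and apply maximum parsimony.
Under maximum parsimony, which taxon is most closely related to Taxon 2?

Taxon 4

Character polarity is set by the outgroup: the derived state is whichever differs from the outgroup's state, so for IV, VI the derived state is '-', and for the remaining characters it is '+'.
Only Taxon 2 and Taxon 4 show the derived state '+' for I, supporting them as a clade.
II (derived state '+') is unique to Taxon 4 (autapomorphy; uninformative for grouping).
III groups Taxon 7 and Taxon 8, which is incompatible with the clades supported by the remaining characters; treating it as convergent (homoplasy) costs fewer steps than any alternative tree.
IV (derived state '-') is shared by Taxon 2, Taxon 3, Taxon 4, and Taxon 8 — a synapomorphy uniting that clade.
Only Taxon 3 and Taxon 8 show the derived state '+' for V, supporting them as a clade.
All ingroup taxa share the derived state '-' for VI; it defines the ingroup but does not resolve relationships within it.
VII: derived state '+' in Taxon 8 only — an autapomorphy, so it tells us nothing about relationships among taxa.
Most parsimonious ingroup topology: (((Taxon 8,Taxon 3),(Taxon 4,Taxon 2)),Taxon 7).
Taxon 2 and Taxon 4 form a cherry on this tree, so they are sister taxa.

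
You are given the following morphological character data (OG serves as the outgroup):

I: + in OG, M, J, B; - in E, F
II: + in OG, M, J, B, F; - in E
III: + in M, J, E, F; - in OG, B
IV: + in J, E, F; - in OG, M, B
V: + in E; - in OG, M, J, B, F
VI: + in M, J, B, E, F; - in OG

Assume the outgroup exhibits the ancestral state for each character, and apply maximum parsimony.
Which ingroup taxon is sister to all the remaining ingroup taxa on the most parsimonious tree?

B

Character polarity is set by the outgroup: the derived state is whichever differs from the outgroup's state, so for I, II the derived state is '-', and for the remaining characters it is '+'.
Only E and F show the derived state '-' for I, supporting them as a clade.
II: derived state '-' in E only — an autapomorphy, so it tells us nothing about relationships among taxa.
III: derived state '+' in E, F, J, and M only — synapomorphy for {E, F, J, M}.
IV: derived state '+' in E, F, and J only — synapomorphy for {E, F, J}.
V: derived state '+' in E only — an autapomorphy, so it tells us nothing about relationships among taxa.
VI (derived state '+') is shared by all ingroup taxa — unites the whole ingroup.
Most parsimonious ingroup topology: ((M,(J,(E,F))),B).
B is sister to the clade containing all other ingroup taxa, so it is the earliest-diverging (most basal) ingroup lineage.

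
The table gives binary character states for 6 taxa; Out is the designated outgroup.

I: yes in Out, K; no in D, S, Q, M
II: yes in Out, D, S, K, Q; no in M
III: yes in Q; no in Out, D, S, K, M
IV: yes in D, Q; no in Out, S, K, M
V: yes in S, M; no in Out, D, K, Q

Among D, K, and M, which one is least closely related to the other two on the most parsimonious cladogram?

K

Character polarity is set by the outgroup: the derived state is whichever differs from the outgroup's state, so for I, II the derived state is 'no', and for the remaining characters it is 'yes'.
Only D, M, Q, and S show the derived state 'no' for I, supporting them as a clade.
II: derived state 'no' in M only — an autapomorphy, so it tells us nothing about relationships among taxa.
III (derived state 'yes') is unique to Q (autapomorphy; uninformative for grouping).
IV: derived state 'yes' in D and Q only — synapomorphy for {D, Q}.
V: derived state 'yes' in M and S only — synapomorphy for {M, S}.
Most parsimonious ingroup topology: (((D,Q),(S,M)),K).
M and D share a more recent common ancestor with each other than either does with K, so K is the least closely related of the three.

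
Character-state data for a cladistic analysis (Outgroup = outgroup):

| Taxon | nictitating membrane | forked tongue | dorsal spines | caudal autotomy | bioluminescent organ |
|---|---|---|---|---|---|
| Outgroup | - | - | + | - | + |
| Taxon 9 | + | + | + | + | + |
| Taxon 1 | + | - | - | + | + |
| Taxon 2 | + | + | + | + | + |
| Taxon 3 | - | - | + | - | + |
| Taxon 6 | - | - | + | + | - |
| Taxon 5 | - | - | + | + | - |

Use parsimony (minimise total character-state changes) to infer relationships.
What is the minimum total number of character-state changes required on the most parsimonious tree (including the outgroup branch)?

5

Character polarity is set by the outgroup: the derived state is whichever differs from the outgroup's state, so for dorsal spines, bioluminescent organ the derived state is '-', and for the remaining characters it is '+'.
nictitating membrane: derived state '+' in Taxon 1, Taxon 2, and Taxon 9 only — synapomorphy for {Taxon 1, Taxon 2, Taxon 9}.
forked tongue (derived state '+') is shared by Taxon 2 and Taxon 9 — a synapomorphy uniting that clade.
dorsal spines: derived state '-' in Taxon 1 only — an autapomorphy, so it tells us nothing about relationships among taxa.
Only Taxon 1, Taxon 2, Taxon 5, Taxon 6, and Taxon 9 show the derived state '+' for caudal autotomy, supporting them as a clade.
Only Taxon 5 and Taxon 6 show the derived state '-' for bioluminescent organ, supporting them as a clade.
Most parsimonious ingroup topology: ((((Taxon 9,Taxon 2),Taxon 1),(Taxon 6,Taxon 5)),Taxon 3).
Changes per character on this tree: nictitating membrane: 1; forked tongue: 1; dorsal spines: 1; caudal autotomy: 1; bioluminescent organ: 1.
Total = 5.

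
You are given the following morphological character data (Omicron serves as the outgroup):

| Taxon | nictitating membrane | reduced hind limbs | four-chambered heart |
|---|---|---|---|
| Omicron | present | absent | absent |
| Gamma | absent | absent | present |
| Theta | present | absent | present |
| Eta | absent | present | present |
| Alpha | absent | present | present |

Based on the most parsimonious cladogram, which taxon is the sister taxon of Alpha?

Eta

Character polarity is set by the outgroup: the derived state is whichever differs from the outgroup's state, so for nictitating membrane the derived state is 'absent', and for the remaining characters it is 'present'.
Only Alpha, Eta, and Gamma show the derived state 'absent' for nictitating membrane, supporting them as a clade.
reduced hind limbs (derived state 'present') is shared by Alpha and Eta — a synapomorphy uniting that clade.
All ingroup taxa share the derived state 'present' for four-chambered heart; it defines the ingroup but does not resolve relationships within it.
Most parsimonious ingroup topology: ((Gamma,(Eta,Alpha)),Theta).
Alpha and Eta form a cherry on this tree, so they are sister taxa.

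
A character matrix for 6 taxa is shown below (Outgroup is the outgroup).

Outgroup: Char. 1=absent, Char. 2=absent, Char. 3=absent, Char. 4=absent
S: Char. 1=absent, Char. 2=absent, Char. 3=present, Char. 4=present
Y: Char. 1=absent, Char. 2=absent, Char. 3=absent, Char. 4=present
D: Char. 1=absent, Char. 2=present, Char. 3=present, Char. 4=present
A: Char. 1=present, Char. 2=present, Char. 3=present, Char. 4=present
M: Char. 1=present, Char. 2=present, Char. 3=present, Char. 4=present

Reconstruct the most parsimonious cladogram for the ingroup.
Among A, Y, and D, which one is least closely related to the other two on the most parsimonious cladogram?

Y

The outgroup has state 'absent' for every character, so 'present' is the derived state throughout.
Only A and M show the derived state 'present' for Char. 1, supporting them as a clade.
Char. 2 (derived state 'present') is shared by A, D, and M — a synapomorphy uniting that clade.
Only A, D, M, and S show the derived state 'present' for Char. 3, supporting them as a clade.
Char. 4 (derived state 'present') is shared by all ingroup taxa — unites the whole ingroup.
Most parsimonious ingroup topology: ((S,(D,(A,M))),Y).
A and D share a more recent common ancestor with each other than either does with Y, so Y is the least closely related of the three.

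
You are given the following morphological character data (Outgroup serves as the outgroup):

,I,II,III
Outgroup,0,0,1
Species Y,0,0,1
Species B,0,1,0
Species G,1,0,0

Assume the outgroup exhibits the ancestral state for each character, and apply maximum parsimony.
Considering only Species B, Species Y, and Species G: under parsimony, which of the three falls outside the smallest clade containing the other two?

Species Y

Character polarity is set by the outgroup: the derived state is whichever differs from the outgroup's state, so for III the derived state is '0', and for the remaining characters it is '1'.
I (derived state '1') is unique to Species G (autapomorphy; uninformative for grouping).
II: derived state '1' in Species B only — an autapomorphy, so it tells us nothing about relationships among taxa.
Only Species B and Species G show the derived state '0' for III, supporting them as a clade.
Most parsimonious ingroup topology: (Species Y,(Species B,Species G)).
Species G and Species B share a more recent common ancestor with each other than either does with Species Y, so Species Y is the least closely related of the three.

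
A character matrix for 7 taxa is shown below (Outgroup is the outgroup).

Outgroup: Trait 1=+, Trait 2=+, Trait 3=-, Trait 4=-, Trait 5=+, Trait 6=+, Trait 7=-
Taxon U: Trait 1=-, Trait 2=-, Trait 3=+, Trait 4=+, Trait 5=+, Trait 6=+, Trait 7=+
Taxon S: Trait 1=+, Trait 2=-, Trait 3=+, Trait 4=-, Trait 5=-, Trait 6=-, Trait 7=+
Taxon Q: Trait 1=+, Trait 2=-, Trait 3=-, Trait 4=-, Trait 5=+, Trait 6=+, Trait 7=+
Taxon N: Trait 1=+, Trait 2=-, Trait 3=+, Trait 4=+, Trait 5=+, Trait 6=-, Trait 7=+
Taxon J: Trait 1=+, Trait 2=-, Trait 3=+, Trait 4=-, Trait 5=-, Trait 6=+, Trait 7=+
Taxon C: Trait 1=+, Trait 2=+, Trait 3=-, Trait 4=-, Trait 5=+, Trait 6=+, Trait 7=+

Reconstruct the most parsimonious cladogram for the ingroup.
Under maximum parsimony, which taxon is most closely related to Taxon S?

Taxon J

Character polarity is set by the outgroup: the derived state is whichever differs from the outgroup's state, so for Trait 1, Trait 2, Trait 5, Trait 6 the derived state is '-', and for the remaining characters it is '+'.
Trait 1: derived state '-' in Taxon U only — an autapomorphy, so it tells us nothing about relationships among taxa.
Trait 2 (derived state '-') is shared by Taxon J, Taxon N, Taxon Q, Taxon S, and Taxon U — a synapomorphy uniting that clade.
Trait 3 (derived state '+') is shared by Taxon J, Taxon N, Taxon S, and Taxon U — a synapomorphy uniting that clade.
Only Taxon N and Taxon U show the derived state '+' for Trait 4, supporting them as a clade.
Trait 5: derived state '-' in Taxon J and Taxon S only — synapomorphy for {Taxon J, Taxon S}.
Trait 6 groups Taxon N and Taxon S, which is incompatible with the clades supported by the remaining characters; treating it as convergent (homoplasy) costs fewer steps than any alternative tree.
Trait 7 (derived state '+') is shared by all ingroup taxa — unites the whole ingroup.
Most parsimonious ingroup topology: ((((Taxon U,Taxon N),(Taxon S,Taxon J)),Taxon Q),Taxon C).
Taxon S and Taxon J form a cherry on this tree, so they are sister taxa.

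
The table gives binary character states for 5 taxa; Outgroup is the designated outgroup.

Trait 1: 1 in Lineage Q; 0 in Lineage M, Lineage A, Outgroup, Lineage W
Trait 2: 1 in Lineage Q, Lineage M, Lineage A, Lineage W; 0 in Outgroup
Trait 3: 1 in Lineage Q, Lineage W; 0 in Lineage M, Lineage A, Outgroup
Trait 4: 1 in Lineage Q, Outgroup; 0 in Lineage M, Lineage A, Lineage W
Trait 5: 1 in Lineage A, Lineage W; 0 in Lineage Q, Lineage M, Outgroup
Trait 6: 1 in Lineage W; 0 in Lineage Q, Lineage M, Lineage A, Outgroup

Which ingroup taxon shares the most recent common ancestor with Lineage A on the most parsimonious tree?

Character polarity is set by the outgroup: the derived state is whichever differs from the outgroup's state, so for Trait 4 the derived state is '0', and for the remaining characters it is '1'.
Trait 1 (derived state '1') is unique to Lineage Q (autapomorphy; uninformative for grouping).
All ingroup taxa share the derived state '1' for Trait 2; it defines the ingroup but does not resolve relationships within it.
Trait 3 groups Lineage Q and Lineage W, which is incompatible with the clades supported by the remaining characters; treating it as convergent (homoplasy) costs fewer steps than any alternative tree.
Trait 4 (derived state '0') is shared by Lineage A, Lineage M, and Lineage W — a synapomorphy uniting that clade.
Trait 5: derived state '1' in Lineage A and Lineage W only — synapomorphy for {Lineage A, Lineage W}.
Trait 6 (derived state '1') is unique to Lineage W (autapomorphy; uninformative for grouping).
Most parsimonious ingroup topology: ((Lineage M,(Lineage W,Lineage A)),Lineage Q).
Lineage A and Lineage W form a cherry on this tree, so they are sister taxa.

Lineage W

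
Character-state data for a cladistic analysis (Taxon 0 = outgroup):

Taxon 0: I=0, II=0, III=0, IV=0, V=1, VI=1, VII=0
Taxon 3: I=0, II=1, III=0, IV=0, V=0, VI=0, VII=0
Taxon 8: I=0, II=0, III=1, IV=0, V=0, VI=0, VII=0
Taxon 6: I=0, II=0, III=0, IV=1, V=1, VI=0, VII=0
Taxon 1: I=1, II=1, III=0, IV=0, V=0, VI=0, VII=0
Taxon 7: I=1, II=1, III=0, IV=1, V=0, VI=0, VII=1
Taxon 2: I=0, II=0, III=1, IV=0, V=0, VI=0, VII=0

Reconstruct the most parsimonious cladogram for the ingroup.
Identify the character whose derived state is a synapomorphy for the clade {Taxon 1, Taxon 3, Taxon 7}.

II

Character polarity is set by the outgroup: the derived state is whichever differs from the outgroup's state, so for V, VI the derived state is '0', and for the remaining characters it is '1'.
I: derived state '1' in Taxon 1 and Taxon 7 only — synapomorphy for {Taxon 1, Taxon 7}.
II (derived state '1') is shared by Taxon 1, Taxon 3, and Taxon 7 — a synapomorphy uniting that clade.
Only Taxon 2 and Taxon 8 show the derived state '1' for III, supporting them as a clade.
IV groups Taxon 6 and Taxon 7, which is incompatible with the clades supported by the remaining characters; treating it as convergent (homoplasy) costs fewer steps than any alternative tree.
V: derived state '0' in Taxon 1, Taxon 2, Taxon 3, Taxon 7, and Taxon 8 only — synapomorphy for {Taxon 1, Taxon 2, Taxon 3, Taxon 7, Taxon 8}.
VI (derived state '0') is shared by all ingroup taxa — unites the whole ingroup.
VII (derived state '1') is unique to Taxon 7 (autapomorphy; uninformative for grouping).
Most parsimonious ingroup topology: (((Taxon 3,(Taxon 1,Taxon 7)),(Taxon 8,Taxon 2)),Taxon 6).
The clade {Taxon 1, Taxon 3, Taxon 7} is supported by II: its derived state '1' occurs in exactly those taxa and in no other taxon (including the outgroup).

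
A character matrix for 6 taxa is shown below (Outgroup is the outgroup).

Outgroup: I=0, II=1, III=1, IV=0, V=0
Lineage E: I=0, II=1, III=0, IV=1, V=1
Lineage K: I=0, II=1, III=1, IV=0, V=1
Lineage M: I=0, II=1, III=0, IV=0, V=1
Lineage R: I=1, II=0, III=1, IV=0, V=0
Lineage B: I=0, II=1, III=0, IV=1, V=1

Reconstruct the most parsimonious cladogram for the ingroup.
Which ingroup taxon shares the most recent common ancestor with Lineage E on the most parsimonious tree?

Character polarity is set by the outgroup: the derived state is whichever differs from the outgroup's state, so for II, III the derived state is '0', and for the remaining characters it is '1'.
I: derived state '1' in Lineage R only — an autapomorphy, so it tells us nothing about relationships among taxa.
II (derived state '0') is unique to Lineage R (autapomorphy; uninformative for grouping).
III (derived state '0') is shared by Lineage B, Lineage E, and Lineage M — a synapomorphy uniting that clade.
Only Lineage B and Lineage E show the derived state '1' for IV, supporting them as a clade.
V: derived state '1' in Lineage B, Lineage E, Lineage K, and Lineage M only — synapomorphy for {Lineage B, Lineage E, Lineage K, Lineage M}.
Most parsimonious ingroup topology: ((((Lineage E,Lineage B),Lineage M),Lineage K),Lineage R).
Lineage E and Lineage B form a cherry on this tree, so they are sister taxa.

Lineage B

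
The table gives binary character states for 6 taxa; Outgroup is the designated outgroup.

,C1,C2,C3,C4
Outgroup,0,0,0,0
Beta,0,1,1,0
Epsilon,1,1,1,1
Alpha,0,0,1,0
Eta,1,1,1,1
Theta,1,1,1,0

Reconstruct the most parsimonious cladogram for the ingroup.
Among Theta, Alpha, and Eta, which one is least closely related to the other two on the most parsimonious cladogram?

Alpha

The outgroup has state '0' for every character, so '1' is the derived state throughout.
C1: derived state '1' in Epsilon, Eta, and Theta only — synapomorphy for {Epsilon, Eta, Theta}.
Only Beta, Epsilon, Eta, and Theta show the derived state '1' for C2, supporting them as a clade.
All ingroup taxa share the derived state '1' for C3; it defines the ingroup but does not resolve relationships within it.
Only Epsilon and Eta show the derived state '1' for C4, supporting them as a clade.
Most parsimonious ingroup topology: ((Beta,((Epsilon,Eta),Theta)),Alpha).
Theta and Eta share a more recent common ancestor with each other than either does with Alpha, so Alpha is the least closely related of the three.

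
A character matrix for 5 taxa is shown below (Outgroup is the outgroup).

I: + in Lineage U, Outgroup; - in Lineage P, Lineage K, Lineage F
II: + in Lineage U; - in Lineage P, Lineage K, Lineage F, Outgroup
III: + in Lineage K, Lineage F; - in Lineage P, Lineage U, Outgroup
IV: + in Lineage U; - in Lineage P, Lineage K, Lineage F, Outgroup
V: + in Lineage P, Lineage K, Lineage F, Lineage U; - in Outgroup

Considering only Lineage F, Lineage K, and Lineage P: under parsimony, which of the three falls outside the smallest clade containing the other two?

Lineage P

Character polarity is set by the outgroup: the derived state is whichever differs from the outgroup's state, so for I the derived state is '-', and for the remaining characters it is '+'.
Only Lineage F, Lineage K, and Lineage P show the derived state '-' for I, supporting them as a clade.
II (derived state '+') is unique to Lineage U (autapomorphy; uninformative for grouping).
III (derived state '+') is shared by Lineage F and Lineage K — a synapomorphy uniting that clade.
IV: derived state '+' in Lineage U only — an autapomorphy, so it tells us nothing about relationships among taxa.
All ingroup taxa share the derived state '+' for V; it defines the ingroup but does not resolve relationships within it.
Most parsimonious ingroup topology: ((Lineage P,(Lineage K,Lineage F)),Lineage U).
Lineage F and Lineage K share a more recent common ancestor with each other than either does with Lineage P, so Lineage P is the least closely related of the three.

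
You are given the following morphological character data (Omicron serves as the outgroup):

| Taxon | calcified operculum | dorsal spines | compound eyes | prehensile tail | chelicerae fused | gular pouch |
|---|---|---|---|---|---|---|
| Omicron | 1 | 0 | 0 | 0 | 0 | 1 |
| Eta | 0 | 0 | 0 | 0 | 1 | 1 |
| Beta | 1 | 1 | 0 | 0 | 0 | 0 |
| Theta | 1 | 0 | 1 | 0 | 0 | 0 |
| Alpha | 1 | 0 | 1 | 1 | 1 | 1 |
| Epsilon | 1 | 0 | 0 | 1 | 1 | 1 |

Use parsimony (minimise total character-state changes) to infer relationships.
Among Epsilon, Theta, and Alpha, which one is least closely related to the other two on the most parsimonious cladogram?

Theta

Character polarity is set by the outgroup: the derived state is whichever differs from the outgroup's state, so for calcified operculum, gular pouch the derived state is '0', and for the remaining characters it is '1'.
calcified operculum: derived state '0' in Eta only — an autapomorphy, so it tells us nothing about relationships among taxa.
dorsal spines: derived state '1' in Beta only — an autapomorphy, so it tells us nothing about relationships among taxa.
compound eyes groups Alpha and Theta, which is incompatible with the clades supported by the remaining characters; treating it as convergent (homoplasy) costs fewer steps than any alternative tree.
prehensile tail: derived state '1' in Alpha and Epsilon only — synapomorphy for {Alpha, Epsilon}.
Only Alpha, Epsilon, and Eta show the derived state '1' for chelicerae fused, supporting them as a clade.
gular pouch (derived state '0') is shared by Beta and Theta — a synapomorphy uniting that clade.
Most parsimonious ingroup topology: ((Eta,(Alpha,Epsilon)),(Beta,Theta)).
Epsilon and Alpha share a more recent common ancestor with each other than either does with Theta, so Theta is the least closely related of the three.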